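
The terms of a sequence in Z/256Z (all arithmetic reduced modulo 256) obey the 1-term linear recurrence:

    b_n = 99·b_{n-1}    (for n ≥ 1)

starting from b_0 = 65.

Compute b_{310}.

b_1 = 99·65 = 35
b_2 = 99·35 = 137
b_3 = 99·137 = 251
b_4 = 99·251 = 17
b_5 = 99·17 = 147
b_6 = 99·147 = 217
b_7 = 99·217 = 235
b_8 = 99·235 = 225
b_9 = 99·225 = 3
b_10 = 99·3 = 41
b_11 = 99·41 = 219
b_12 = 99·219 = 177
b_13 = 99·177 = 115
b_14 = 99·115 = 121
b_15 = 99·121 = 203
b_16 = 99·203 = 129
b_17 = 99·129 = 227
b_18 = 99·227 = 201
b_19 = 99·201 = 187
b_20 = 99·187 = 81
b_21 = 99·81 = 83
b_22 = 99·83 = 25
b_23 = 99·25 = 171
b_24 = 99·171 = 33
b_25 = 99·33 = 195
b_26 = 99·195 = 105
b_27 = 99·105 = 155
b_28 = 99·155 = 241
b_29 = 99·241 = 51
b_30 = 99·51 = 185
b_31 = 99·185 = 139
b_32 = 99·139 = 193
b_33 = 99·193 = 163
b_34 = 99·163 = 9
b_35 = 99·9 = 123
b_36 = 99·123 = 145
b_37 = 99·145 = 19
b_38 = 99·19 = 89
b_39 = 99·89 = 107
b_40 = 99·107 = 97
b_41 = 99·97 = 131
b_42 = 99·131 = 169
b_43 = 99·169 = 91
b_44 = 99·91 = 49
b_45 = 99·49 = 243
b_46 = 99·243 = 249
b_47 = 99·249 = 75
b_48 = 99·75 = 1
b_49 = 99·1 = 99
b_50 = 99·99 = 73
b_51 = 99·73 = 59
b_52 = 99·59 = 209
b_53 = 99·209 = 211
b_54 = 99·211 = 153
b_55 = 99·153 = 43
b_56 = 99·43 = 161
b_57 = 99·161 = 67
b_58 = 99·67 = 233
b_59 = 99·233 = 27
b_60 = 99·27 = 113
b_61 = 99·113 = 179
b_62 = 99·179 = 57
b_63 = 99·57 = 11
b_64 = 99·11 = 65
(b_64) = (65) = (b_0), so the sequence has period 64.
310 ≡ 54 (mod 64), hence b_310 = b_54 = 153.

153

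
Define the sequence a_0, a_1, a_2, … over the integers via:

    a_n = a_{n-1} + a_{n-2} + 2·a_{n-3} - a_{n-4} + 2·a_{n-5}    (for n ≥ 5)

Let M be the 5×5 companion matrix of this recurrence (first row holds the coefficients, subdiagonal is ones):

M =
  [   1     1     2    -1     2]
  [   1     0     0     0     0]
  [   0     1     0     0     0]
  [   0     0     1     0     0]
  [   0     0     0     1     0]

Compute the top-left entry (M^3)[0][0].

5

(M^3)[0][0] is the top entry after applying M 3 times to the unit state (1, 0, 0, 0, 0). Equivalently it is h_{7} for the auxiliary sequence (h_n) obeying the same recurrence with h_4 = 1 and h_i = 0 for 0 ≤ i < 4:
h_5 = 1·1 + 1·0 + 2·0 + -1·0 + 2·0 = 1
h_6 = 1·1 + 1·1 + 2·0 + -1·0 + 2·0 = 2
h_7 = 1·2 + 1·1 + 2·1 + -1·0 + 2·0 = 5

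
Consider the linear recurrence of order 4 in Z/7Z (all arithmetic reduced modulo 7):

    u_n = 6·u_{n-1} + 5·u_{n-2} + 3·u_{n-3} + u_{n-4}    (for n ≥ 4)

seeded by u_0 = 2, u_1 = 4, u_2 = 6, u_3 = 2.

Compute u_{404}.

3

u_4 = 6·2 + 5·6 + 3·4 + 1·2 = 0
u_5 = 6·0 + 5·2 + 3·6 + 1·4 = 4
u_6 = 6·4 + 5·0 + 3·2 + 1·6 = 1
u_7 = 6·1 + 5·4 + 3·0 + 1·2 = 0
u_8 = 6·0 + 5·1 + 3·4 + 1·0 = 3
u_9 = 6·3 + 5·0 + 3·1 + 1·4 = 4
u_10 = 6·4 + 5·3 + 3·0 + 1·1 = 5
u_11 = 6·5 + 5·4 + 3·3 + 1·0 = 3
u_12 = 6·3 + 5·5 + 3·4 + 1·3 = 2
u_13 = 6·2 + 5·3 + 3·5 + 1·4 = 4
u_14 = 6·4 + 5·2 + 3·3 + 1·5 = 6
u_15 = 6·6 + 5·4 + 3·2 + 1·3 = 2
(u_12, u_13, u_14, u_15) = (2, 4, 6, 2) = (u_0, u_1, u_2, u_3), so the sequence has period 12.
404 ≡ 8 (mod 12), hence u_404 = u_8 = 3.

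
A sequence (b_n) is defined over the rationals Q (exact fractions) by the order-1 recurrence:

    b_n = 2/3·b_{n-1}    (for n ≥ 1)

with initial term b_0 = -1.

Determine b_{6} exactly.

b_1 = 2/3·-1 = -2/3
b_2 = 2/3·-2/3 = -4/9
b_3 = 2/3·-4/9 = -8/27
b_4 = 2/3·-8/27 = -16/81
b_5 = 2/3·-16/81 = -32/243
b_6 = 2/3·-32/243 = -64/729

-64/729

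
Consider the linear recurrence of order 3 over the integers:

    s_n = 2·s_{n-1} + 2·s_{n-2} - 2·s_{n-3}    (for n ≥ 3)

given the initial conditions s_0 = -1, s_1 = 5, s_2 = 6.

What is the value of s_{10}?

12440

s_3 = 2·6 + 2·5 + -2·-1 = 24
s_4 = 2·24 + 2·6 + -2·5 = 50
s_5 = 2·50 + 2·24 + -2·6 = 136
s_6 = 2·136 + 2·50 + -2·24 = 324
s_7 = 2·324 + 2·136 + -2·50 = 820
s_8 = 2·820 + 2·324 + -2·136 = 2016
s_9 = 2·2016 + 2·820 + -2·324 = 5024
s_10 = 2·5024 + 2·2016 + -2·820 = 12440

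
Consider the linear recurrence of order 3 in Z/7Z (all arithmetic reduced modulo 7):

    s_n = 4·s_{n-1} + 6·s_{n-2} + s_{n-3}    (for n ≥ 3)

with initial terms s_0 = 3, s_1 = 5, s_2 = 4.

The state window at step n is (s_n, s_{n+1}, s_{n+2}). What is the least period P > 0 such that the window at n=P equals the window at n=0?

6

n=0: window = (3, 5, 4)
n=1: window = (5, 4, 0)
n=2: window = (4, 0, 1)
n=3: window = (0, 1, 1)
n=4: window = (1, 1, 3)
n=5: window = (1, 3, 5)
n=6: window = (3, 5, 4)
window at n=6 equals window at n=0 → period = 6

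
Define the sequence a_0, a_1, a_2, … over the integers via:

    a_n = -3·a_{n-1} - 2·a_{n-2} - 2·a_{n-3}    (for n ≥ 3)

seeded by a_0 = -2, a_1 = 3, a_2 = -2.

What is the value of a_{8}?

a_3 = -3·-2 + -2·3 + -2·-2 = 4
a_4 = -3·4 + -2·-2 + -2·3 = -14
a_5 = -3·-14 + -2·4 + -2·-2 = 38
a_6 = -3·38 + -2·-14 + -2·4 = -94
a_7 = -3·-94 + -2·38 + -2·-14 = 234
a_8 = -3·234 + -2·-94 + -2·38 = -590

-590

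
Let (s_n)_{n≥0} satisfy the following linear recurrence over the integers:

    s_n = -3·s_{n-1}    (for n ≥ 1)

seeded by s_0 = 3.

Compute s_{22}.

94143178827

s_1 = -3·3 = -9
s_2 = -3·-9 = 27
s_3 = -3·27 = -81
s_4 = -3·-81 = 243
s_5 = -3·243 = -729
s_6 = -3·-729 = 2187
s_7 = -3·2187 = -6561
s_8 = -3·-6561 = 19683
s_9 = -3·19683 = -59049
s_10 = -3·-59049 = 177147
s_11 = -3·177147 = -531441
s_12 = -3·-531441 = 1594323
s_13 = -3·1594323 = -4782969
s_14 = -3·-4782969 = 14348907
s_15 = -3·14348907 = -43046721
s_16 = -3·-43046721 = 129140163
s_17 = -3·129140163 = -387420489
s_18 = -3·-387420489 = 1162261467
s_19 = -3·1162261467 = -3486784401
s_20 = -3·-3486784401 = 10460353203
s_21 = -3·10460353203 = -31381059609
s_22 = -3·-31381059609 = 94143178827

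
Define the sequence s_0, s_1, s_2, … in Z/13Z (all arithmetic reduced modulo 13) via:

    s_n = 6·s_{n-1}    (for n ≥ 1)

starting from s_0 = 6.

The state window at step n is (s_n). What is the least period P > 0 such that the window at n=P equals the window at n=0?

12

n=0: window = (6)
n=1: window = (10)
n=2: window = (8)
n=3: window = (9)
n=4: window = (2)
n=5: window = (12)
n=6: window = (7)
n=7: window = (3)
n=8: window = (5)
n=9: window = (4)
n=10: window = (11)
n=11: window = (1)
n=12: window = (6)
window at n=12 equals window at n=0 → period = 12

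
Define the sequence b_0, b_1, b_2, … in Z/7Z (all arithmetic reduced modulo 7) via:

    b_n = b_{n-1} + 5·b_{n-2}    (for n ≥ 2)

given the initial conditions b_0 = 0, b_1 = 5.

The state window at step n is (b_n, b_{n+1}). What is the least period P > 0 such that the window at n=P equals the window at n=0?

n=0: window = (0, 5)
n=1: window = (5, 5)
n=2: window = (5, 2)
n=3: window = (2, 6)
n=4: window = (6, 2)
n=5: window = (2, 4)
n=6: window = (4, 0)
n=7: window = (0, 6)
n=8: window = (6, 6)
n=9: window = (6, 1)
n=10: window = (1, 3)
n=11: window = (3, 1)
n=12: window = (1, 2)
n=13: window = (2, 0)
n=14: window = (0, 3)
n=15: window = (3, 3)
n=16: window = (3, 4)
n=17: window = (4, 5)
n=18: window = (5, 4)
n=19: window = (4, 1)
n=20: window = (1, 0)
n=21: window = (0, 5)
window at n=21 equals window at n=0 → period = 21

21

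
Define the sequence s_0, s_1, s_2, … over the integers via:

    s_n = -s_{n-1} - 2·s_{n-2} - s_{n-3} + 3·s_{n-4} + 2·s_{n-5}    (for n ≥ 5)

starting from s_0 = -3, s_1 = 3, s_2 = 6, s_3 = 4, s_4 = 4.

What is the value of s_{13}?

s_5 = -1·4 + -2·4 + -1·6 + 3·3 + 2·-3 = -15
s_6 = -1·-15 + -2·4 + -1·4 + 3·6 + 2·3 = 27
s_7 = -1·27 + -2·-15 + -1·4 + 3·4 + 2·6 = 23
s_8 = -1·23 + -2·27 + -1·-15 + 3·4 + 2·4 = -42
s_9 = -1·-42 + -2·23 + -1·27 + 3·-15 + 2·4 = -68
s_10 = -1·-68 + -2·-42 + -1·23 + 3·27 + 2·-15 = 180
s_11 = -1·180 + -2·-68 + -1·-42 + 3·23 + 2·27 = 121
s_12 = -1·121 + -2·180 + -1·-68 + 3·-42 + 2·23 = -493
s_13 = -1·-493 + -2·121 + -1·180 + 3·-68 + 2·-42 = -217

-217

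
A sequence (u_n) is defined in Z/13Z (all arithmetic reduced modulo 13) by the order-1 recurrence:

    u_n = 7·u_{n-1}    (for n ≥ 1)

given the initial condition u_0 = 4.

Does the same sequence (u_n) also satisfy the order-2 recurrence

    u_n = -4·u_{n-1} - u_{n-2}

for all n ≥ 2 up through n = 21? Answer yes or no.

yes

Terms u_0..u_21: 4, 2, 1, 7, 10, 5, 9, 11, 12, 6, 3, 8, 4, 2, 1, 7, 10, 5, 9, 11, 12, 6
n=2: candidate gives 1, actual u_2 = 1 ✓
n=3: candidate gives 7, actual u_3 = 7 ✓
n=4: candidate gives 10, actual u_4 = 10 ✓
n=5: candidate gives 5, actual u_5 = 5 ✓
n=6: candidate gives 9, actual u_6 = 9 ✓
n=7: candidate gives 11, actual u_7 = 11 ✓
n=8: candidate gives 12, actual u_8 = 12 ✓
n=9: candidate gives 6, actual u_9 = 6 ✓
n=10: candidate gives 3, actual u_10 = 3 ✓
n=11: candidate gives 8, actual u_11 = 8 ✓
n=12: candidate gives 4, actual u_12 = 4 ✓
n=13: candidate gives 2, actual u_13 = 2 ✓
n=14: candidate gives 1, actual u_14 = 1 ✓
n=15: candidate gives 7, actual u_15 = 7 ✓
n=16: candidate gives 10, actual u_16 = 10 ✓
n=17: candidate gives 5, actual u_17 = 5 ✓
n=18: candidate gives 9, actual u_18 = 9 ✓
n=19: candidate gives 11, actual u_19 = 11 ✓
n=20: candidate gives 12, actual u_20 = 12 ✓
n=21: candidate gives 6, actual u_21 = 6 ✓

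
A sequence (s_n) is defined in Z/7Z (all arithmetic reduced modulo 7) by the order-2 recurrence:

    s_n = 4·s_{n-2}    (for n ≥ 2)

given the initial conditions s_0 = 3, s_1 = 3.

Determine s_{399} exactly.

s_2 = 0·3 + 4·3 = 5
s_3 = 0·5 + 4·3 = 5
s_4 = 0·5 + 4·5 = 6
s_5 = 0·6 + 4·5 = 6
s_6 = 0·6 + 4·6 = 3
s_7 = 0·3 + 4·6 = 3
(s_6, s_7) = (3, 3) = (s_0, s_1), so the sequence has period 6.
399 ≡ 3 (mod 6), hence s_399 = s_3 = 5.

5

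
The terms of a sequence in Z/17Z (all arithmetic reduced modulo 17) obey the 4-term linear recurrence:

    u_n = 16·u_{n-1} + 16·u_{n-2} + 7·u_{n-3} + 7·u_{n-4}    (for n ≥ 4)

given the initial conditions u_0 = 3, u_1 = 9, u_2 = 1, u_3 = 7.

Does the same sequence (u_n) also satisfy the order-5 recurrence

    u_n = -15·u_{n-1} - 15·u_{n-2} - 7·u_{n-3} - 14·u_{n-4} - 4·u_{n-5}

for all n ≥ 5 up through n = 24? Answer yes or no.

Terms u_0..u_24: 3, 9, 1, 7, 8, 4, 10, 6, 0, 7, 3, 15, 14, 7, 3, 6, 2, 11, 16, 12, 12, 12, 2, 1, 12
n=5: candidate gives 4, actual u_5 = 4 ✓
n=6: candidate gives 10, actual u_6 = 10 ✓
n=7: candidate gives 6, actual u_7 = 6 ✓
n=8: candidate gives 0, actual u_8 = 0 ✓
n=9: candidate gives 7, actual u_9 = 7 ✓
n=10: candidate gives 3, actual u_10 = 3 ✓
n=11: candidate gives 15, actual u_11 = 15 ✓
n=12: candidate gives 14, actual u_12 = 14 ✓
n=13: candidate gives 7, actual u_13 = 7 ✓
n=14: candidate gives 3, actual u_14 = 3 ✓
n=15: candidate gives 6, actual u_15 = 6 ✓
n=16: candidate gives 2, actual u_16 = 2 ✓
n=17: candidate gives 11, actual u_17 = 11 ✓
n=18: candidate gives 16, actual u_18 = 16 ✓
n=19: candidate gives 12, actual u_19 = 12 ✓
n=20: candidate gives 12, actual u_20 = 12 ✓
n=21: candidate gives 12, actual u_21 = 12 ✓
n=22: candidate gives 2, actual u_22 = 2 ✓
n=23: candidate gives 1, actual u_23 = 1 ✓
n=24: candidate gives 12, actual u_24 = 12 ✓

yes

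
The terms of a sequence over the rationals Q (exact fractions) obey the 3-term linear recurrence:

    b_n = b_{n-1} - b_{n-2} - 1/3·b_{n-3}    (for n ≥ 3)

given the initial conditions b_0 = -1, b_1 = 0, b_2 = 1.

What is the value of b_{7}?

-8/9

b_3 = 1·1 + -1·0 + -1/3·-1 = 4/3
b_4 = 1·4/3 + -1·1 + -1/3·0 = 1/3
b_5 = 1·1/3 + -1·4/3 + -1/3·1 = -4/3
b_6 = 1·-4/3 + -1·1/3 + -1/3·4/3 = -19/9
b_7 = 1·-19/9 + -1·-4/3 + -1/3·1/3 = -8/9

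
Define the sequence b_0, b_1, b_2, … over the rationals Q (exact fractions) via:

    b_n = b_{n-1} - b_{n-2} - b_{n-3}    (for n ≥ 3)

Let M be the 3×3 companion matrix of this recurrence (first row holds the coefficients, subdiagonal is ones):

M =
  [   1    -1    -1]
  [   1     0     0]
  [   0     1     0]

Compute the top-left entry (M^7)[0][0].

8

(M^7)[0][0] is the top entry after applying M 7 times to the unit state (1, 0, 0). Equivalently it is h_{9} for the auxiliary sequence (h_n) obeying the same recurrence with h_2 = 1 and h_i = 0 for 0 ≤ i < 2:
h_3 = 1·1 + -1·0 + -1·0 = 1
h_4 = 1·1 + -1·1 + -1·0 = 0
h_5 = 1·0 + -1·1 + -1·1 = -2
h_6 = 1·-2 + -1·0 + -1·1 = -3
h_7 = 1·-3 + -1·-2 + -1·0 = -1
h_8 = 1·-1 + -1·-3 + -1·-2 = 4
h_9 = 1·4 + -1·-1 + -1·-3 = 8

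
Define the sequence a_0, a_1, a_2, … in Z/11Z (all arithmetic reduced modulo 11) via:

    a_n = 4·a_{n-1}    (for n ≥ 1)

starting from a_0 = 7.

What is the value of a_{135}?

7

a_1 = 4·7 = 6
a_2 = 4·6 = 2
a_3 = 4·2 = 8
a_4 = 4·8 = 10
a_5 = 4·10 = 7
(a_5) = (7) = (a_0), so the sequence has period 5.
135 ≡ 0 (mod 5), hence a_135 = a_0 = 7.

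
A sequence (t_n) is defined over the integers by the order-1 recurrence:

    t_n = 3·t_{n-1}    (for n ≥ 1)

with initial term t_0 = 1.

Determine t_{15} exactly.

14348907

t_1 = 3·1 = 3
t_2 = 3·3 = 9
t_3 = 3·9 = 27
t_4 = 3·27 = 81
t_5 = 3·81 = 243
t_6 = 3·243 = 729
t_7 = 3·729 = 2187
t_8 = 3·2187 = 6561
t_9 = 3·6561 = 19683
t_10 = 3·19683 = 59049
t_11 = 3·59049 = 177147
t_12 = 3·177147 = 531441
t_13 = 3·531441 = 1594323
t_14 = 3·1594323 = 4782969
t_15 = 3·4782969 = 14348907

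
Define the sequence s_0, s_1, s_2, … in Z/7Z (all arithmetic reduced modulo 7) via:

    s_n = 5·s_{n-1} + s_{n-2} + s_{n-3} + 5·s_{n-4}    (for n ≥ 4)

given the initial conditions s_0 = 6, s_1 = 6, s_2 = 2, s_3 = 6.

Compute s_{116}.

s_4 = 5·6 + 1·2 + 1·6 + 5·6 = 5
s_5 = 5·5 + 1·6 + 1·2 + 5·6 = 0
s_6 = 5·0 + 1·5 + 1·6 + 5·2 = 0
s_7 = 5·0 + 1·0 + 1·5 + 5·6 = 0
s_8 = 5·0 + 1·0 + 1·0 + 5·5 = 4
s_9 = 5·4 + 1·0 + 1·0 + 5·0 = 6
s_10 = 5·6 + 1·4 + 1·0 + 5·0 = 6
s_11 = 5·6 + 1·6 + 1·4 + 5·0 = 5
s_12 = 5·5 + 1·6 + 1·6 + 5·4 = 1
s_13 = 5·1 + 1·5 + 1·6 + 5·6 = 4
s_14 = 5·4 + 1·1 + 1·5 + 5·6 = 0
s_15 = 5·0 + 1·4 + 1·1 + 5·5 = 2
s_16 = 5·2 + 1·0 + 1·4 + 5·1 = 5
s_17 = 5·5 + 1·2 + 1·0 + 5·4 = 5
s_18 = 5·5 + 1·5 + 1·2 + 5·0 = 4
s_19 = 5·4 + 1·5 + 1·5 + 5·2 = 5
s_20 = 5·5 + 1·4 + 1·5 + 5·5 = 3
s_21 = 5·3 + 1·5 + 1·4 + 5·5 = 0
s_22 = 5·0 + 1·3 + 1·5 + 5·4 = 0
s_23 = 5·0 + 1·0 + 1·3 + 5·5 = 0
s_24 = 5·0 + 1·0 + 1·0 + 5·3 = 1
s_25 = 5·1 + 1·0 + 1·0 + 5·0 = 5
s_26 = 5·5 + 1·1 + 1·0 + 5·0 = 5
s_27 = 5·5 + 1·5 + 1·1 + 5·0 = 3
s_28 = 5·3 + 1·5 + 1·5 + 5·1 = 2
s_29 = 5·2 + 1·3 + 1·5 + 5·5 = 1
s_30 = 5·1 + 1·2 + 1·3 + 5·5 = 0
s_31 = 5·0 + 1·1 + 1·2 + 5·3 = 4
s_32 = 5·4 + 1·0 + 1·1 + 5·2 = 3
s_33 = 5·3 + 1·4 + 1·0 + 5·1 = 3
s_34 = 5·3 + 1·3 + 1·4 + 5·0 = 1
s_35 = 5·1 + 1·3 + 1·3 + 5·4 = 3
s_36 = 5·3 + 1·1 + 1·3 + 5·3 = 6
s_37 = 5·6 + 1·3 + 1·1 + 5·3 = 0
s_38 = 5·0 + 1·6 + 1·3 + 5·1 = 0
s_39 = 5·0 + 1·0 + 1·6 + 5·3 = 0
s_40 = 5·0 + 1·0 + 1·0 + 5·6 = 2
s_41 = 5·2 + 1·0 + 1·0 + 5·0 = 3
s_42 = 5·3 + 1·2 + 1·0 + 5·0 = 3
s_43 = 5·3 + 1·3 + 1·2 + 5·0 = 6
s_44 = 5·6 + 1·3 + 1·3 + 5·2 = 4
s_45 = 5·4 + 1·6 + 1·3 + 5·3 = 2
s_46 = 5·2 + 1·4 + 1·6 + 5·3 = 0
s_47 = 5·0 + 1·2 + 1·4 + 5·6 = 1
s_48 = 5·1 + 1·0 + 1·2 + 5·4 = 6
s_49 = 5·6 + 1·1 + 1·0 + 5·2 = 6
s_50 = 5·6 + 1·6 + 1·1 + 5·0 = 2
s_51 = 5·2 + 1·6 + 1·6 + 5·1 = 6
(s_48, s_49, s_50, s_51) = (6, 6, 2, 6) = (s_0, s_1, s_2, s_3), so the sequence has period 48.
116 ≡ 20 (mod 48), hence s_116 = s_20 = 3.

3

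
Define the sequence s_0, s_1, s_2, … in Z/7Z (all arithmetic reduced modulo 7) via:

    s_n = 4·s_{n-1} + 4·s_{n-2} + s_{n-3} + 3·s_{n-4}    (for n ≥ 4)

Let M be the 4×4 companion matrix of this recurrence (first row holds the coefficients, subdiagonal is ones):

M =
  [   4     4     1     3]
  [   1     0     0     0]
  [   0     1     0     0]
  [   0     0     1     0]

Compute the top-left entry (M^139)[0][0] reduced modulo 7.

(M^139)[0][0] is the top entry after applying M 139 times to the unit state (1, 0, 0, 0). Equivalently it is h_{142} for the auxiliary sequence (h_n) obeying the same recurrence with h_3 = 1 and h_i = 0 for 0 ≤ i < 3:
h_4 = 4·1 + 4·0 + 1·0 + 3·0 = 4
h_5 = 4·4 + 4·1 + 1·0 + 3·0 = 6
h_6 = 4·6 + 4·4 + 1·1 + 3·0 = 6
h_7 = 4·6 + 4·6 + 1·4 + 3·1 = 6
h_8 = 4·6 + 4·6 + 1·6 + 3·4 = 3
h_9 = 4·3 + 4·6 + 1·6 + 3·6 = 4
Continuing the recurrence:
  h_10 = 3;  h_11 = 0;  h_12 = 4;  h_13 = 3;  h_14 = 2;  h_15 = 3
  h_16 = 0;  h_17 = 2;  h_18 = 3;  h_19 = 1;  h_20 = 4;  h_21 = 1
  h_22 = 2;  h_23 = 5;  h_24 = 6;  h_25 = 0;  h_26 = 0;  h_27 = 0
  h_28 = 4;  h_29 = 2;  h_30 = 3;  h_31 = 3;  h_32 = 3;  h_33 = 5
  h_34 = 2;  h_35 = 5;  h_36 = 0;  h_37 = 2;  h_38 = 5;  h_39 = 1
  h_40 = 5;  h_41 = 0;  h_42 = 1;  h_43 = 5;  h_44 = 4;  h_45 = 2
  h_46 = 4;  h_47 = 1;  h_48 = 6;  h_49 = 3;  h_50 = 0;  h_51 = 0
  h_52 = 0;  h_53 = 2;  h_54 = 1;  h_55 = 5;  h_56 = 5;  h_57 = 5
  h_58 = 6;  h_59 = 1;  h_60 = 6;  h_61 = 0;  h_62 = 1;  h_63 = 6
  h_64 = 4;  h_65 = 6;  h_66 = 0;  h_67 = 4;  h_68 = 6;  h_69 = 2
  h_70 = 1;  h_71 = 2;  h_72 = 4;  h_73 = 3;  h_74 = 5;  h_75 = 0
  h_76 = 0;  h_77 = 0;  h_78 = 1;  h_79 = 4;  h_80 = 6;  h_81 = 6
  h_82 = 6;  h_83 = 3;  h_84 = 4;  h_85 = 3;  h_86 = 0;  h_87 = 4
  h_88 = 3;  h_89 = 2;  h_90 = 3;  h_91 = 0;  h_92 = 2;  h_93 = 3
  h_94 = 1;  h_95 = 4;  h_96 = 1;  h_97 = 2;  h_98 = 5;  h_99 = 6
  h_100 = 0;  h_101 = 0;  h_102 = 0;  h_103 = 4;  h_104 = 2;  h_105 = 3
  h_106 = 3;  h_107 = 3;  h_108 = 5;  h_109 = 2;  h_110 = 5;  h_111 = 0
  h_112 = 2;  h_113 = 5;  h_114 = 1;  h_115 = 5;  h_116 = 0;  h_117 = 1
  h_118 = 5;  h_119 = 4;  h_120 = 2;  h_121 = 4;  h_122 = 1;  h_123 = 6
  h_124 = 3;  h_125 = 0;  h_126 = 0;  h_127 = 0;  h_128 = 2;  h_129 = 1
  h_130 = 5;  h_131 = 5;  h_132 = 5;  h_133 = 6;  h_134 = 1;  h_135 = 6
  h_136 = 0;  h_137 = 1;  h_138 = 6;  h_139 = 4;  h_140 = 6
h_141 = 4·6 + 4·4 + 1·6 + 3·1 = 0
h_142 = 4·0 + 4·6 + 1·4 + 3·6 = 4

4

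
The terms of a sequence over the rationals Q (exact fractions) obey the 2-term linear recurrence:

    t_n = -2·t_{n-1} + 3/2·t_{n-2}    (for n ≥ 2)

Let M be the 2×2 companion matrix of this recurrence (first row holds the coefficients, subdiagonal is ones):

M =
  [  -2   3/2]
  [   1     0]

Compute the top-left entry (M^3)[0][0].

-14

(M^3)[0][0] is the top entry after applying M 3 times to the unit state (1, 0). Equivalently it is h_{4} for the auxiliary sequence (h_n) obeying the same recurrence with h_1 = 1 and h_i = 0 for 0 ≤ i < 1:
h_2 = -2·1 + 3/2·0 = -2
h_3 = -2·-2 + 3/2·1 = 11/2
h_4 = -2·11/2 + 3/2·-2 = -14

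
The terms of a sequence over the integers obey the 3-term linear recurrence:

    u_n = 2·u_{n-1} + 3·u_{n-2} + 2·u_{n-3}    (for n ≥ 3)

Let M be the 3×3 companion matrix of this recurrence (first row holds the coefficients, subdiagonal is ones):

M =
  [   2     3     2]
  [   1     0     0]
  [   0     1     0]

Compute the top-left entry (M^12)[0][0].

674709

(M^12)[0][0] is the top entry after applying M 12 times to the unit state (1, 0, 0). Equivalently it is h_{14} for the auxiliary sequence (h_n) obeying the same recurrence with h_2 = 1 and h_i = 0 for 0 ≤ i < 2:
h_3 = 2·1 + 3·0 + 2·0 = 2
h_4 = 2·2 + 3·1 + 2·0 = 7
h_5 = 2·7 + 3·2 + 2·1 = 22
h_6 = 2·22 + 3·7 + 2·2 = 69
h_7 = 2·69 + 3·22 + 2·7 = 218
h_8 = 2·218 + 3·69 + 2·22 = 687
h_9 = 2·687 + 3·218 + 2·69 = 2166
h_10 = 2·2166 + 3·687 + 2·218 = 6829
h_11 = 2·6829 + 3·2166 + 2·687 = 21530
h_12 = 2·21530 + 3·6829 + 2·2166 = 67879
h_13 = 2·67879 + 3·21530 + 2·6829 = 214006
h_14 = 2·214006 + 3·67879 + 2·21530 = 674709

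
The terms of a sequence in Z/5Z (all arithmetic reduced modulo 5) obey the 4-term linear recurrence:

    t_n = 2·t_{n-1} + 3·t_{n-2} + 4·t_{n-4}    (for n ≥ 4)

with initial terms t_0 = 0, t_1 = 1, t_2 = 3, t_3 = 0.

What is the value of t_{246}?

0

t_4 = 2·0 + 3·3 + 0·1 + 4·0 = 4
t_5 = 2·4 + 3·0 + 0·3 + 4·1 = 2
t_6 = 2·2 + 3·4 + 0·0 + 4·3 = 3
t_7 = 2·3 + 3·2 + 0·4 + 4·0 = 2
t_8 = 2·2 + 3·3 + 0·2 + 4·4 = 4
t_9 = 2·4 + 3·2 + 0·3 + 4·2 = 2
t_10 = 2·2 + 3·4 + 0·2 + 4·3 = 3
t_11 = 2·3 + 3·2 + 0·4 + 4·2 = 0
t_12 = 2·0 + 3·3 + 0·2 + 4·4 = 0
t_13 = 2·0 + 3·0 + 0·3 + 4·2 = 3
t_14 = 2·3 + 3·0 + 0·0 + 4·3 = 3
t_15 = 2·3 + 3·3 + 0·0 + 4·0 = 0
t_16 = 2·0 + 3·3 + 0·3 + 4·0 = 4
t_17 = 2·4 + 3·0 + 0·3 + 4·3 = 0
t_18 = 2·0 + 3·4 + 0·0 + 4·3 = 4
t_19 = 2·4 + 3·0 + 0·4 + 4·0 = 3
t_20 = 2·3 + 3·4 + 0·0 + 4·4 = 4
t_21 = 2·4 + 3·3 + 0·4 + 4·0 = 2
t_22 = 2·2 + 3·4 + 0·3 + 4·4 = 2
t_23 = 2·2 + 3·2 + 0·4 + 4·3 = 2
t_24 = 2·2 + 3·2 + 0·2 + 4·4 = 1
t_25 = 2·1 + 3·2 + 0·2 + 4·2 = 1
t_26 = 2·1 + 3·1 + 0·2 + 4·2 = 3
t_27 = 2·3 + 3·1 + 0·1 + 4·2 = 2
t_28 = 2·2 + 3·3 + 0·1 + 4·1 = 2
t_29 = 2·2 + 3·2 + 0·3 + 4·1 = 4
t_30 = 2·4 + 3·2 + 0·2 + 4·3 = 1
t_31 = 2·1 + 3·4 + 0·2 + 4·2 = 2
t_32 = 2·2 + 3·1 + 0·4 + 4·2 = 0
t_33 = 2·0 + 3·2 + 0·1 + 4·4 = 2
t_34 = 2·2 + 3·0 + 0·2 + 4·1 = 3
t_35 = 2·3 + 3·2 + 0·0 + 4·2 = 0
t_36 = 2·0 + 3·3 + 0·2 + 4·0 = 4
t_37 = 2·4 + 3·0 + 0·3 + 4·2 = 1
t_38 = 2·1 + 3·4 + 0·0 + 4·3 = 1
t_39 = 2·1 + 3·1 + 0·4 + 4·0 = 0
t_40 = 2·0 + 3·1 + 0·1 + 4·4 = 4
t_41 = 2·4 + 3·0 + 0·1 + 4·1 = 2
t_42 = 2·2 + 3·4 + 0·0 + 4·1 = 0
t_43 = 2·0 + 3·2 + 0·4 + 4·0 = 1
t_44 = 2·1 + 3·0 + 0·2 + 4·4 = 3
t_45 = 2·3 + 3·1 + 0·0 + 4·2 = 2
t_46 = 2·2 + 3·3 + 0·1 + 4·0 = 3
t_47 = 2·3 + 3·2 + 0·3 + 4·1 = 1
t_48 = 2·1 + 3·3 + 0·2 + 4·3 = 3
t_49 = 2·3 + 3·1 + 0·3 + 4·2 = 2
t_50 = 2·2 + 3·3 + 0·1 + 4·3 = 0
t_51 = 2·0 + 3·2 + 0·3 + 4·1 = 0
t_52 = 2·0 + 3·0 + 0·2 + 4·3 = 2
t_53 = 2·2 + 3·0 + 0·0 + 4·2 = 2
t_54 = 2·2 + 3·2 + 0·0 + 4·0 = 0
t_55 = 2·0 + 3·2 + 0·2 + 4·0 = 1
t_56 = 2·1 + 3·0 + 0·2 + 4·2 = 0
t_57 = 2·0 + 3·1 + 0·0 + 4·2 = 1
t_58 = 2·1 + 3·0 + 0·1 + 4·0 = 2
t_59 = 2·2 + 3·1 + 0·0 + 4·1 = 1
t_60 = 2·1 + 3·2 + 0·1 + 4·0 = 3
t_61 = 2·3 + 3·1 + 0·2 + 4·1 = 3
t_62 = 2·3 + 3·3 + 0·1 + 4·2 = 3
t_63 = 2·3 + 3·3 + 0·3 + 4·1 = 4
t_64 = 2·4 + 3·3 + 0·3 + 4·3 = 4
t_65 = 2·4 + 3·4 + 0·3 + 4·3 = 2
t_66 = 2·2 + 3·4 + 0·4 + 4·3 = 3
t_67 = 2·3 + 3·2 + 0·4 + 4·4 = 3
t_68 = 2·3 + 3·3 + 0·2 + 4·4 = 1
t_69 = 2·1 + 3·3 + 0·3 + 4·2 = 4
t_70 = 2·4 + 3·1 + 0·3 + 4·3 = 3
t_71 = 2·3 + 3·4 + 0·1 + 4·3 = 0
t_72 = 2·0 + 3·3 + 0·4 + 4·1 = 3
t_73 = 2·3 + 3·0 + 0·3 + 4·4 = 2
t_74 = 2·2 + 3·3 + 0·0 + 4·3 = 0
t_75 = 2·0 + 3·2 + 0·3 + 4·0 = 1
t_76 = 2·1 + 3·0 + 0·2 + 4·3 = 4
t_77 = 2·4 + 3·1 + 0·0 + 4·2 = 4
t_78 = 2·4 + 3·4 + 0·1 + 4·0 = 0
t_79 = 2·0 + 3·4 + 0·4 + 4·1 = 1
t_80 = 2·1 + 3·0 + 0·4 + 4·4 = 3
t_81 = 2·3 + 3·1 + 0·0 + 4·4 = 0
(t_78, t_79, t_80, t_81) = (0, 1, 3, 0) = (t_0, t_1, t_2, t_3), so the sequence has period 78.
246 ≡ 12 (mod 78), hence t_246 = t_12 = 0.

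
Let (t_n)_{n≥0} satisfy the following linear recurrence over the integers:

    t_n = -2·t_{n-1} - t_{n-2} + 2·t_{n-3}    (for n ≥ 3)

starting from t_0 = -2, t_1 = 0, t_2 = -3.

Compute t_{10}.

-95

t_3 = -2·-3 + -1·0 + 2·-2 = 2
t_4 = -2·2 + -1·-3 + 2·0 = -1
t_5 = -2·-1 + -1·2 + 2·-3 = -6
t_6 = -2·-6 + -1·-1 + 2·2 = 17
t_7 = -2·17 + -1·-6 + 2·-1 = -30
t_8 = -2·-30 + -1·17 + 2·-6 = 31
t_9 = -2·31 + -1·-30 + 2·17 = 2
t_10 = -2·2 + -1·31 + 2·-30 = -95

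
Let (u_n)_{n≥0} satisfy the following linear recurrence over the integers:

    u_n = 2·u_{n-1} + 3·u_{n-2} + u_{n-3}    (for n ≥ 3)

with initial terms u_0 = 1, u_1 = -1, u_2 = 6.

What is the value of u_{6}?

341

u_3 = 2·6 + 3·-1 + 1·1 = 10
u_4 = 2·10 + 3·6 + 1·-1 = 37
u_5 = 2·37 + 3·10 + 1·6 = 110
u_6 = 2·110 + 3·37 + 1·10 = 341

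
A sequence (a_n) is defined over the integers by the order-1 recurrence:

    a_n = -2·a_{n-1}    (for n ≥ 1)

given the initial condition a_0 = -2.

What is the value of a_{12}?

a_1 = -2·-2 = 4
a_2 = -2·4 = -8
a_3 = -2·-8 = 16
a_4 = -2·16 = -32
a_5 = -2·-32 = 64
a_6 = -2·64 = -128
a_7 = -2·-128 = 256
a_8 = -2·256 = -512
a_9 = -2·-512 = 1024
a_10 = -2·1024 = -2048
a_11 = -2·-2048 = 4096
a_12 = -2·4096 = -8192

-8192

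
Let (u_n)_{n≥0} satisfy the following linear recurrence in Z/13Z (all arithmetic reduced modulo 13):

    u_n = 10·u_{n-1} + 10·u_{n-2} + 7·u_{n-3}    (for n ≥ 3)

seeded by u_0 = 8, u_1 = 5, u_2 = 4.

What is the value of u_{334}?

u_3 = 10·4 + 10·5 + 7·8 = 3
u_4 = 10·3 + 10·4 + 7·5 = 1
u_5 = 10·1 + 10·3 + 7·4 = 3
u_6 = 10·3 + 10·1 + 7·3 = 9
u_7 = 10·9 + 10·3 + 7·1 = 10
u_8 = 10·10 + 10·9 + 7·3 = 3
u_9 = 10·3 + 10·10 + 7·9 = 11
u_10 = 10·11 + 10·3 + 7·10 = 2
u_11 = 10·2 + 10·11 + 7·3 = 8
u_12 = 10·8 + 10·2 + 7·11 = 8
u_13 = 10·8 + 10·8 + 7·2 = 5
u_14 = 10·5 + 10·8 + 7·8 = 4
(u_12, u_13, u_14) = (8, 5, 4) = (u_0, u_1, u_2), so the sequence has period 12.
334 ≡ 10 (mod 12), hence u_334 = u_10 = 2.

2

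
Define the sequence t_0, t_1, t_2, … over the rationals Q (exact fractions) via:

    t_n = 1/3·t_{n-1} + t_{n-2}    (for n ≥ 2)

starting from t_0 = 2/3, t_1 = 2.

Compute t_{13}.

t_2 = 1/3·2 + 1·2/3 = 4/3
t_3 = 1/3·4/3 + 1·2 = 22/9
t_4 = 1/3·22/9 + 1·4/3 = 58/27
t_5 = 1/3·58/27 + 1·22/9 = 256/81
t_6 = 1/3·256/81 + 1·58/27 = 778/243
t_7 = 1/3·778/243 + 1·256/81 = 3082/729
t_8 = 1/3·3082/729 + 1·778/243 = 10084/2187
t_9 = 1/3·10084/2187 + 1·3082/729 = 37822/6561
t_10 = 1/3·37822/6561 + 1·10084/2187 = 128578/19683
t_11 = 1/3·128578/19683 + 1·37822/6561 = 468976/59049
t_12 = 1/3·468976/59049 + 1·128578/19683 = 1626178/177147
t_13 = 1/3·1626178/177147 + 1·468976/59049 = 5846962/531441

5846962/531441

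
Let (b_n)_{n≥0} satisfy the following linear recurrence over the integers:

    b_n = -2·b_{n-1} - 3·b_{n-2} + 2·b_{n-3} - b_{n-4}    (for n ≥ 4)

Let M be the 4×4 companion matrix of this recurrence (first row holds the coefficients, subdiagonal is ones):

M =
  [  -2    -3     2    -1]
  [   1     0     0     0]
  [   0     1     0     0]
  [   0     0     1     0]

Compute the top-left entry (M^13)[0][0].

-3042

(M^13)[0][0] is the top entry after applying M 13 times to the unit state (1, 0, 0, 0). Equivalently it is h_{16} for the auxiliary sequence (h_n) obeying the same recurrence with h_3 = 1 and h_i = 0 for 0 ≤ i < 3:
h_4 = -2·1 + -3·0 + 2·0 + -1·0 = -2
h_5 = -2·-2 + -3·1 + 2·0 + -1·0 = 1
h_6 = -2·1 + -3·-2 + 2·1 + -1·0 = 6
h_7 = -2·6 + -3·1 + 2·-2 + -1·1 = -20
h_8 = -2·-20 + -3·6 + 2·1 + -1·-2 = 26
h_9 = -2·26 + -3·-20 + 2·6 + -1·1 = 19
h_10 = -2·19 + -3·26 + 2·-20 + -1·6 = -162
h_11 = -2·-162 + -3·19 + 2·26 + -1·-20 = 339
h_12 = -2·339 + -3·-162 + 2·19 + -1·26 = -180
h_13 = -2·-180 + -3·339 + 2·-162 + -1·19 = -1000
h_14 = -2·-1000 + -3·-180 + 2·339 + -1·-162 = 3380
h_15 = -2·3380 + -3·-1000 + 2·-180 + -1·339 = -4459
h_16 = -2·-4459 + -3·3380 + 2·-1000 + -1·-180 = -3042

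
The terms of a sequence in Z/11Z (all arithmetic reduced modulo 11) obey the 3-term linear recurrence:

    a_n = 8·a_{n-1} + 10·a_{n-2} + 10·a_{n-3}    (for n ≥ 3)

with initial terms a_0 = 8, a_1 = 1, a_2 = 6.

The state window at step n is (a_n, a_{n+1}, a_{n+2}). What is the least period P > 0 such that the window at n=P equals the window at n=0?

266

n=0: window = (8, 1, 6)
n=1: window = (1, 6, 6)
n=2: window = (6, 6, 8)
n=3: window = (6, 8, 8)
n=4: window = (8, 8, 6)
n=5: window = (8, 6, 10)
n=6: window = (6, 10, 0)
n=7: window = (10, 0, 6)
n=8: window = (0, 6, 5)
n=9: window = (6, 5, 1)
n=10: window = (5, 1, 8)
n=11: window = (1, 8, 3)
n=12: window = (8, 3, 4)
n=13: window = (3, 4, 10)
n=14: window = (4, 10, 7)
n=15: window = (10, 7, 9)
n=16: window = (7, 9, 0)
n=17: window = (9, 0, 6)
n=18: window = (0, 6, 6)
n=19: window = (6, 6, 9)
n=20: window = (6, 9, 5)
n=21: window = (9, 5, 3)
n=22: window = (5, 3, 10)
n=23: window = (3, 10, 6)
n=24: window = (10, 6, 2)
n=25: window = (6, 2, 0)
n=26: window = (2, 0, 3)
n=27: window = (0, 3, 0)
n=28: window = (3, 0, 8)
n=29: window = (0, 8, 6)
n=30: window = (8, 6, 7)
n=31: window = (6, 7, 9)
n=32: window = (7, 9, 4)
n=33: window = (9, 4, 5)
n=34: window = (4, 5, 5)
n=35: window = (5, 5, 9)
n=36: window = (5, 9, 7)
n=37: window = (9, 7, 9)
n=38: window = (7, 9, 1)
n=39: window = (9, 1, 3)
n=40: window = (1, 3, 3)
…
n=264: window = (3, 5, 8)
n=265: window = (5, 8, 1)
n=266: window = (8, 1, 6)
window at n=266 equals window at n=0 → period = 266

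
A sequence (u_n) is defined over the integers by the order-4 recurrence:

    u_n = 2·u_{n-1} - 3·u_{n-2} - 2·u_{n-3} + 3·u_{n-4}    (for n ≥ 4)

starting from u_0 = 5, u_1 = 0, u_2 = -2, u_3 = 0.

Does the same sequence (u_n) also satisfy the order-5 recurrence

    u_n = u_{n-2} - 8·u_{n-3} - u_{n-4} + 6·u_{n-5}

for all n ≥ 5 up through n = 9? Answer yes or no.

yes

Terms u_0..u_9: 5, 0, -2, 0, 21, 46, 23, -134, -366, -238
n=5: candidate gives 46, actual u_5 = 46 ✓
n=6: candidate gives 23, actual u_6 = 23 ✓
n=7: candidate gives -134, actual u_7 = -134 ✓
n=8: candidate gives -366, actual u_8 = -366 ✓
n=9: candidate gives -238, actual u_9 = -238 ✓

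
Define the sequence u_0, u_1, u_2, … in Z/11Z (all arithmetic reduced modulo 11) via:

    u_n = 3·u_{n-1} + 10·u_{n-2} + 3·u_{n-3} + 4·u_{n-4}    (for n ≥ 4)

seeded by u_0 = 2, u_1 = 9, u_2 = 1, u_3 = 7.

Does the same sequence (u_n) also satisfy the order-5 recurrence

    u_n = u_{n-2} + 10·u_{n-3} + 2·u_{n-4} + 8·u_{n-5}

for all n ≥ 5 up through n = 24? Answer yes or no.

Terms u_0..u_24: 2, 9, 1, 7, 0, 10, 0, 7, 7, 10, 0, 6, 10, 9, 2, 7, 9, 7, 8, 6, 1, 5, 9, 5, 3
n=5: candidate gives 7, actual u_5 = 10 ✗

no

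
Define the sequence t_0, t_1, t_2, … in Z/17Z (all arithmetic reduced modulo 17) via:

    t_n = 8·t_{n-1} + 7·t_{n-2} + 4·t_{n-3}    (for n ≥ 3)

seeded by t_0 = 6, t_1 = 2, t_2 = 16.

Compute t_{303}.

6

t_3 = 8·16 + 7·2 + 4·6 = 13
t_4 = 8·13 + 7·16 + 4·2 = 3
t_5 = 8·3 + 7·13 + 4·16 = 9
t_6 = 8·9 + 7·3 + 4·13 = 9
t_7 = 8·9 + 7·9 + 4·3 = 11
t_8 = 8·11 + 7·9 + 4·9 = 0
Continuing the recurrence:
  t_9 = 11;  t_10 = 13;  t_11 = 11;  t_12 = 2;  t_13 = 9;  t_14 = 11
  t_15 = 6;  t_16 = 8;  t_17 = 14;  t_18 = 5;  t_19 = 0;  t_20 = 6
  t_21 = 0;  t_22 = 8;  t_23 = 3;  t_24 = 12;  t_25 = 13;  t_26 = 13
  t_27 = 5;  t_28 = 13;  t_29 = 4;  t_30 = 7;  t_31 = 0;  t_32 = 14
  t_33 = 4;  t_34 = 11;  t_35 = 2;  t_36 = 7;  t_37 = 12;  t_38 = 0
  t_39 = 10;  t_40 = 9;  t_41 = 6;  t_42 = 15;  t_43 = 11;  t_44 = 13
  t_45 = 3;  t_46 = 6;  t_47 = 2;  t_48 = 2;  t_49 = 3;  t_50 = 12
  t_51 = 6;  t_52 = 8;  t_53 = 1;  t_54 = 3;  t_55 = 12;  t_56 = 2
  t_57 = 10;  t_58 = 6;  t_59 = 7;  t_60 = 2;  t_61 = 4;  t_62 = 6
  t_63 = 16;  t_64 = 16;  t_65 = 9;  t_66 = 10;  t_67 = 3;  t_68 = 11
  t_69 = 13;  t_70 = 6;  t_71 = 13;  t_72 = 11;  t_73 = 16;  t_74 = 2
  t_75 = 2;  t_76 = 9;  t_77 = 9;  t_78 = 7;  t_79 = 2;  t_80 = 16
  t_81 = 0;  t_82 = 1;  t_83 = 4;  t_84 = 5;  t_85 = 4;  t_86 = 15
  t_87 = 15;  t_88 = 3;  t_89 = 2;  t_90 = 12;  t_91 = 3;  t_92 = 14
  t_93 = 11;  t_94 = 11;  t_95 = 0;  t_96 = 2;  t_97 = 9;  t_98 = 1
  t_99 = 11;  t_100 = 12;  t_101 = 7;  t_102 = 14;  t_103 = 5;  t_104 = 13
  t_105 = 8;  t_106 = 5;  t_107 = 12;  t_108 = 10;  t_109 = 14;  t_110 = 9
  t_111 = 6;  t_112 = 14;  t_113 = 3;  t_114 = 10;  t_115 = 4;  t_116 = 12
  t_117 = 11;  t_118 = 1;  t_119 = 14;  t_120 = 10;  t_121 = 12;  t_122 = 1
  t_123 = 13;  t_124 = 6;  t_125 = 7;  t_126 = 14;  t_127 = 15;  t_128 = 8
  t_129 = 4;  t_130 = 12;  t_131 = 3;  t_132 = 5;  t_133 = 7;  t_134 = 1
  t_135 = 9;  t_136 = 5;  t_137 = 5;  t_138 = 9;  t_139 = 8;  t_140 = 11
  t_141 = 10;  t_142 = 2;  t_143 = 11;  t_144 = 6;  t_145 = 14;  t_146 = 11
  t_147 = 6;  t_148 = 11;  t_149 = 4;  t_150 = 14;  t_151 = 14;  t_152 = 5
  t_153 = 7;  t_154 = 11;  t_155 = 4;  t_156 = 1;  t_157 = 12;  t_158 = 0
  t_159 = 3;  t_160 = 4;  t_161 = 2;  t_162 = 5;  t_163 = 2;  t_164 = 8
  t_165 = 13;  t_166 = 15;  t_167 = 5;  t_168 = 10;  t_169 = 5;  t_170 = 11
  t_171 = 10;  t_172 = 7;  t_173 = 0;  t_174 = 4;  t_175 = 9;  t_176 = 15
  t_177 = 12;  t_178 = 16;  t_179 = 0;  t_180 = 7;  t_181 = 1;  t_182 = 6
  t_183 = 15;  t_184 = 13;  t_185 = 12;  t_186 = 9;  t_187 = 4;  t_188 = 7
  t_189 = 1;  t_190 = 5;  t_191 = 7;  t_192 = 10;  t_193 = 13;  t_194 = 15
  t_195 = 13;  t_196 = 6;  t_197 = 12;  t_198 = 3;  t_199 = 13;  t_200 = 3
  t_201 = 8;  t_202 = 1;  t_203 = 8;  t_204 = 1;  t_205 = 0;  t_206 = 5
  t_207 = 10;  t_208 = 13;  t_209 = 7;  t_210 = 0;  t_211 = 16;  t_212 = 3
  t_213 = 0;  t_214 = 0;  t_215 = 12;  t_216 = 11;  t_217 = 2;  t_218 = 5
  t_219 = 13;  t_220 = 11;  t_221 = 12;  t_222 = 4;  t_223 = 7;  t_224 = 13
  t_225 = 16;  t_226 = 9;  t_227 = 15;  t_228 = 9;  t_229 = 9;  t_230 = 8
  t_231 = 10;  t_232 = 2;  t_233 = 16;  t_234 = 12;  t_235 = 12;  t_236 = 6
  t_237 = 10;  t_238 = 0;  t_239 = 9;  t_240 = 10;  t_241 = 7;  t_242 = 9
  t_243 = 8;  t_244 = 2;  t_245 = 6;  t_246 = 9;  t_247 = 3;  t_248 = 9
  t_249 = 10;  t_250 = 2;  t_251 = 3;  t_252 = 10;  t_253 = 7;  t_254 = 2
  t_255 = 3;  t_256 = 15;  t_257 = 13;  t_258 = 0;  t_259 = 15;  t_260 = 2
  t_261 = 2;  t_262 = 5;  t_263 = 11;  t_264 = 12;  t_265 = 6;  t_266 = 6
  t_267 = 2;  t_268 = 14;  t_269 = 14;  t_270 = 14;  t_271 = 11;  t_272 = 4
  t_273 = 12;  t_274 = 15;  t_275 = 16;  t_276 = 9;  t_277 = 6;  t_278 = 5
  t_279 = 16;  t_280 = 0;  t_281 = 13;  t_282 = 15;  t_283 = 7;  t_284 = 9
  t_285 = 11;  t_286 = 9;  t_287 = 15;  t_288 = 6;  t_289 = 2;  t_290 = 16
  t_291 = 13;  t_292 = 3;  t_293 = 9;  t_294 = 9;  t_295 = 11;  t_296 = 0
  t_297 = 11;  t_298 = 13;  t_299 = 11;  t_300 = 2;  t_301 = 9
t_302 = 8·9 + 7·2 + 4·11 = 11
t_303 = 8·11 + 7·9 + 4·2 = 6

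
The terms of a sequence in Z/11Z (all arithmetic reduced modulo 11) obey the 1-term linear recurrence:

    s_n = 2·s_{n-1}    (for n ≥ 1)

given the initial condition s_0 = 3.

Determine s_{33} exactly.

2

s_1 = 2·3 = 6
s_2 = 2·6 = 1
s_3 = 2·1 = 2
s_4 = 2·2 = 4
s_5 = 2·4 = 8
s_6 = 2·8 = 5
s_7 = 2·5 = 10
s_8 = 2·10 = 9
s_9 = 2·9 = 7
s_10 = 2·7 = 3
(s_10) = (3) = (s_0), so the sequence has period 10.
33 ≡ 3 (mod 10), hence s_33 = s_3 = 2.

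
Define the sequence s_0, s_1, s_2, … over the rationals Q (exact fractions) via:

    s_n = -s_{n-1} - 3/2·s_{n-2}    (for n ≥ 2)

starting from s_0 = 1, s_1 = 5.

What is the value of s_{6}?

s_2 = -1·5 + -3/2·1 = -13/2
s_3 = -1·-13/2 + -3/2·5 = -1
s_4 = -1·-1 + -3/2·-13/2 = 43/4
s_5 = -1·43/4 + -3/2·-1 = -37/4
s_6 = -1·-37/4 + -3/2·43/4 = -55/8

-55/8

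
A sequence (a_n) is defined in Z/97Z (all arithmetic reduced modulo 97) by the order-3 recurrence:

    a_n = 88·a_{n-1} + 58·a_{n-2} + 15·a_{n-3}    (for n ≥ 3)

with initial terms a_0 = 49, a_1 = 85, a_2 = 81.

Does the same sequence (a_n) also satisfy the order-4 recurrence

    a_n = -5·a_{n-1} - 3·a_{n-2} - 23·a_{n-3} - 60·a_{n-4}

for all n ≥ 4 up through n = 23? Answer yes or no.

Terms a_0..a_23: 49, 85, 81, 86, 58, 55, 85, 94, 59, 85, 90, 58, 56, 39, 81, 45, 28, 81, 18, 9, 44, 8, 93, 93
n=4: candidate gives 58, actual a_4 = 58 ✓
n=5: candidate gives 55, actual a_5 = 55 ✓
n=6: candidate gives 85, actual a_6 = 85 ✓
n=7: candidate gives 94, actual a_7 = 94 ✓
n=8: candidate gives 59, actual a_8 = 59 ✓
n=9: candidate gives 85, actual a_9 = 85 ✓
n=10: candidate gives 90, actual a_10 = 90 ✓
n=11: candidate gives 58, actual a_11 = 58 ✓
n=12: candidate gives 56, actual a_12 = 56 ✓
n=13: candidate gives 39, actual a_13 = 39 ✓
n=14: candidate gives 81, actual a_14 = 81 ✓
n=15: candidate gives 45, actual a_15 = 45 ✓
n=16: candidate gives 28, actual a_16 = 28 ✓
n=17: candidate gives 81, actual a_17 = 81 ✓
n=18: candidate gives 18, actual a_18 = 18 ✓
n=19: candidate gives 9, actual a_19 = 9 ✓
n=20: candidate gives 44, actual a_20 = 44 ✓
n=21: candidate gives 8, actual a_21 = 8 ✓
n=22: candidate gives 93, actual a_22 = 93 ✓
n=23: candidate gives 93, actual a_23 = 93 ✓

yes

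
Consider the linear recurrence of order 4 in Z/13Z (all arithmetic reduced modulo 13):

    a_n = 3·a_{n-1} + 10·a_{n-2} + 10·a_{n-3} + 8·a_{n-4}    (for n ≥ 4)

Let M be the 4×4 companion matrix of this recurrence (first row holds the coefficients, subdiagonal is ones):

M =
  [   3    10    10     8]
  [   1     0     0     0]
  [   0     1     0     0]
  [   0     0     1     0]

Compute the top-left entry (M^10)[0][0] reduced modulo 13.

(M^10)[0][0] is the top entry after applying M 10 times to the unit state (1, 0, 0, 0). Equivalently it is h_{13} for the auxiliary sequence (h_n) obeying the same recurrence with h_3 = 1 and h_i = 0 for 0 ≤ i < 3:
h_4 = 3·1 + 10·0 + 10·0 + 8·0 = 3
h_5 = 3·3 + 10·1 + 10·0 + 8·0 = 6
h_6 = 3·6 + 10·3 + 10·1 + 8·0 = 6
h_7 = 3·6 + 10·6 + 10·3 + 8·1 = 12
h_8 = 3·12 + 10·6 + 10·6 + 8·3 = 11
h_9 = 3·11 + 10·12 + 10·6 + 8·6 = 1
h_10 = 3·1 + 10·11 + 10·12 + 8·6 = 8
h_11 = 3·8 + 10·1 + 10·11 + 8·12 = 6
h_12 = 3·6 + 10·8 + 10·1 + 8·11 = 1
h_13 = 3·1 + 10·6 + 10·8 + 8·1 = 8

8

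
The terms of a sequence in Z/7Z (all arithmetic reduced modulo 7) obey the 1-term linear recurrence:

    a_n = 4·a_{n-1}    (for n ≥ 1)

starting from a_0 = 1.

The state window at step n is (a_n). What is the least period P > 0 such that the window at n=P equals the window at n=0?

n=0: window = (1)
n=1: window = (4)
n=2: window = (2)
n=3: window = (1)
window at n=3 equals window at n=0 → period = 3

3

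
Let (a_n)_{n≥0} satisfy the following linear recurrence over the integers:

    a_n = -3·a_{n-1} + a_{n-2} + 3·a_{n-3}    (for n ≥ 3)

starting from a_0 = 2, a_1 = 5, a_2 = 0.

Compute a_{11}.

a_3 = -3·0 + 1·5 + 3·2 = 11
a_4 = -3·11 + 1·0 + 3·5 = -18
a_5 = -3·-18 + 1·11 + 3·0 = 65
a_6 = -3·65 + 1·-18 + 3·11 = -180
a_7 = -3·-180 + 1·65 + 3·-18 = 551
a_8 = -3·551 + 1·-180 + 3·65 = -1638
a_9 = -3·-1638 + 1·551 + 3·-180 = 4925
a_10 = -3·4925 + 1·-1638 + 3·551 = -14760
a_11 = -3·-14760 + 1·4925 + 3·-1638 = 44291

44291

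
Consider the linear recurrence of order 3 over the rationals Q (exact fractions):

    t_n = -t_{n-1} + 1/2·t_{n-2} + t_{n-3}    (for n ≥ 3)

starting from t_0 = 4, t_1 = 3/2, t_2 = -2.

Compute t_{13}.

t_3 = -1·-2 + 1/2·3/2 + 1·4 = 27/4
t_4 = -1·27/4 + 1/2·-2 + 1·3/2 = -25/4
t_5 = -1·-25/4 + 1/2·27/4 + 1·-2 = 61/8
t_6 = -1·61/8 + 1/2·-25/4 + 1·27/4 = -4
t_7 = -1·-4 + 1/2·61/8 + 1·-25/4 = 25/16
t_8 = -1·25/16 + 1/2·-4 + 1·61/8 = 65/16
t_9 = -1·65/16 + 1/2·25/16 + 1·-4 = -233/32
t_10 = -1·-233/32 + 1/2·65/16 + 1·25/16 = 87/8
t_11 = -1·87/8 + 1/2·-233/32 + 1·65/16 = -669/64
t_12 = -1·-669/64 + 1/2·87/8 + 1·-233/32 = 551/64
t_13 = -1·551/64 + 1/2·-669/64 + 1·87/8 = -379/128

-379/128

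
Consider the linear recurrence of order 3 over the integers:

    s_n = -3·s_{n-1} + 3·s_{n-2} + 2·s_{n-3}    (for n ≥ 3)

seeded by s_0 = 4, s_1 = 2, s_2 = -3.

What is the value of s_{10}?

s_3 = -3·-3 + 3·2 + 2·4 = 23
s_4 = -3·23 + 3·-3 + 2·2 = -74
s_5 = -3·-74 + 3·23 + 2·-3 = 285
s_6 = -3·285 + 3·-74 + 2·23 = -1031
s_7 = -3·-1031 + 3·285 + 2·-74 = 3800
s_8 = -3·3800 + 3·-1031 + 2·285 = -13923
s_9 = -3·-13923 + 3·3800 + 2·-1031 = 51107
s_10 = -3·51107 + 3·-13923 + 2·3800 = -187490

-187490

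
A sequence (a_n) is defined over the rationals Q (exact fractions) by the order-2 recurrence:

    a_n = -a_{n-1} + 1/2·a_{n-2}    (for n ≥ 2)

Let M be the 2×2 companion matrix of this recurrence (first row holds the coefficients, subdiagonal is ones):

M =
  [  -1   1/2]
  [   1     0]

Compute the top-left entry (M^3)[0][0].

-2

(M^3)[0][0] is the top entry after applying M 3 times to the unit state (1, 0). Equivalently it is h_{4} for the auxiliary sequence (h_n) obeying the same recurrence with h_1 = 1 and h_i = 0 for 0 ≤ i < 1:
h_2 = -1·1 + 1/2·0 = -1
h_3 = -1·-1 + 1/2·1 = 3/2
h_4 = -1·3/2 + 1/2·-1 = -2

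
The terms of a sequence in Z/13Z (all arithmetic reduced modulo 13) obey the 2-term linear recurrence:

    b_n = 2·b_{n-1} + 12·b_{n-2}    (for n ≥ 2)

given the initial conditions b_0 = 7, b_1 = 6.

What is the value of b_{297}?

b_2 = 2·6 + 12·7 = 5
b_3 = 2·5 + 12·6 = 4
b_4 = 2·4 + 12·5 = 3
b_5 = 2·3 + 12·4 = 2
b_6 = 2·2 + 12·3 = 1
b_7 = 2·1 + 12·2 = 0
b_8 = 2·0 + 12·1 = 12
b_9 = 2·12 + 12·0 = 11
b_10 = 2·11 + 12·12 = 10
b_11 = 2·10 + 12·11 = 9
b_12 = 2·9 + 12·10 = 8
b_13 = 2·8 + 12·9 = 7
b_14 = 2·7 + 12·8 = 6
(b_13, b_14) = (7, 6) = (b_0, b_1), so the sequence has period 13.
297 ≡ 11 (mod 13), hence b_297 = b_11 = 9.

9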